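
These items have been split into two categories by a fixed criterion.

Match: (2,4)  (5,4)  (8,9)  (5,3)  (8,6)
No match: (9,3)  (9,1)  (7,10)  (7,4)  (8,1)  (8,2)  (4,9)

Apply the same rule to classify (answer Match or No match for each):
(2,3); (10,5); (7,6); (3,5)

Match, No match, Match, Match

The simplest hypothesis consistent with all the labels is: |first − second| ≤ 2.
(2,3): |2−3| = 1 — checks out, so Match.
(10,5): |10−5| = 5 — fails the rule, so No match.
(7,6): |7−6| = 1 — checks out, so Match.
(3,5): |3−5| = 2 — checks out, so Match.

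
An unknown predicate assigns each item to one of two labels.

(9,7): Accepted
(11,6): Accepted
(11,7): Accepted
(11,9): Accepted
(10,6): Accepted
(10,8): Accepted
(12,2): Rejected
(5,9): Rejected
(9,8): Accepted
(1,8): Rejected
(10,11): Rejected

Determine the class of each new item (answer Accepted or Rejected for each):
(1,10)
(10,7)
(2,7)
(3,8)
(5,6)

Rejected, Accepted, Rejected, Rejected, Rejected

The pattern is that an item is 'Accepted' exactly when: first > second AND sum ≥ 16.
(1,10): Rejected (1 < 10, 1+10 = 11). (10,7): Accepted (10 > 7, 10+7 = 17). (2,7): Rejected (2 < 7, 2+7 = 9). (3,8): Rejected (3 < 8, 3+8 = 11). (5,6): Rejected (5 < 6, 5+6 = 11).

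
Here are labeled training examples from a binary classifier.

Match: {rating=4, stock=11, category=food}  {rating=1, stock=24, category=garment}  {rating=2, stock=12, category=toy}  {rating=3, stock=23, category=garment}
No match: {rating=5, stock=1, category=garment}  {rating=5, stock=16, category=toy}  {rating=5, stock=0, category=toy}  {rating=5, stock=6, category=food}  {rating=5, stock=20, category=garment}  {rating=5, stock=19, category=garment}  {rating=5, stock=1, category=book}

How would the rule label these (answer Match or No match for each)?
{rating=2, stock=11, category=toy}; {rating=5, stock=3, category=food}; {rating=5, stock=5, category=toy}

'Match' ⟺ rating ≤ 4.
{rating=2, stock=11, category=toy}: Match (rating = 2).
{rating=5, stock=3, category=food}: No match (rating = 5).
{rating=5, stock=5, category=toy}: No match (rating = 5).

Match, No match, No match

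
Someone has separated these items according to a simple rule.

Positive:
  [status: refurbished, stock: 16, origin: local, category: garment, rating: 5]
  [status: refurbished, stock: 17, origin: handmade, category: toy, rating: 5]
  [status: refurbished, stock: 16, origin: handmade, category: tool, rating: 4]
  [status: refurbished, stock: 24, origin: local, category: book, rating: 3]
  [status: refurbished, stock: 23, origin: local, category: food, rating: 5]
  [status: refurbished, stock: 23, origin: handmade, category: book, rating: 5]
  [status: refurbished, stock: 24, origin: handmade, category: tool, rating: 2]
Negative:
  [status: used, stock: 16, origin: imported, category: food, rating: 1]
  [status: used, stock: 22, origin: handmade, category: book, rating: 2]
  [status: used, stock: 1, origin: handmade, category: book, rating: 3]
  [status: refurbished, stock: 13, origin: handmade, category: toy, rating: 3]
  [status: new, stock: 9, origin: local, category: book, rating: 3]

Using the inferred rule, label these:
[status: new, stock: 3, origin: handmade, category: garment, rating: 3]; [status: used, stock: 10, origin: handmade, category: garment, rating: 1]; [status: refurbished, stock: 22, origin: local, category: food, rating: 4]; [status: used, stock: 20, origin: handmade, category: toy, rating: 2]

Negative, Negative, Positive, Negative

The distinguishing property — status is refurbished AND stock ≥ 16 — holds for all the 'Positive' cases and none of the 'Negative' cases.
[status: new, stock: 3, origin: handmade, category: garment, rating: 3]: Negative (status is new, stock = 3). [status: used, stock: 10, origin: handmade, category: garment, rating: 1]: Negative (status is used, stock = 10). [status: refurbished, stock: 22, origin: local, category: food, rating: 4]: Positive (status is refurbished, stock = 22). [status: used, stock: 20, origin: handmade, category: toy, rating: 2]: Negative (status is used, stock = 20).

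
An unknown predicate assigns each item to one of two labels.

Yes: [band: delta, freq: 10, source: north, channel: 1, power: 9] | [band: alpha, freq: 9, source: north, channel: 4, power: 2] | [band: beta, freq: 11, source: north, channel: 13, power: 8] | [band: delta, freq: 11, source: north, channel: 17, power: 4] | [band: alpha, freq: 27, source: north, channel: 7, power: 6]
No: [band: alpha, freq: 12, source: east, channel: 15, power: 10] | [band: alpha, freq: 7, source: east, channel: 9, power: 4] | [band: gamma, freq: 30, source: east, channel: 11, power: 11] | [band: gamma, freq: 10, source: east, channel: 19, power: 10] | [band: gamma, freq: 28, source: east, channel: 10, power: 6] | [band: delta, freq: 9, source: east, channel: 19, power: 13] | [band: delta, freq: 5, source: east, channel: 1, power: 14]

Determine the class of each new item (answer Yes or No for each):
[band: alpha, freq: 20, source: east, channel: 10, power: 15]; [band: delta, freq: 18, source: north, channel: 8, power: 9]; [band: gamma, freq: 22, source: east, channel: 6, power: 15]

No, Yes, No

'Yes' ⟺ source is north.
[band: alpha, freq: 20, source: east, channel: 10, power: 15]: source is east — fails the rule, so No.
[band: delta, freq: 18, source: north, channel: 8, power: 9]: source is north — fits, so Yes.
[band: gamma, freq: 22, source: east, channel: 6, power: 15]: source is east — fails the rule, so No.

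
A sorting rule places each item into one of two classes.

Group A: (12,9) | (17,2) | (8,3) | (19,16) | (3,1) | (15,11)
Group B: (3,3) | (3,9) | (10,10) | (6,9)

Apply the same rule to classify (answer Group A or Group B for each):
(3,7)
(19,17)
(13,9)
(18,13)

Group B, Group A, Group A, Group A

Every 'Group A' example satisfies: first > second. None of the 'Group B' examples do.
(3,7): 3 < 7, fails this test → Group B. (19,17): 19 > 17, satisfies this → Group A. (13,9): 13 > 9, satisfies this → Group A. (18,13): 18 > 13, satisfies this → Group A.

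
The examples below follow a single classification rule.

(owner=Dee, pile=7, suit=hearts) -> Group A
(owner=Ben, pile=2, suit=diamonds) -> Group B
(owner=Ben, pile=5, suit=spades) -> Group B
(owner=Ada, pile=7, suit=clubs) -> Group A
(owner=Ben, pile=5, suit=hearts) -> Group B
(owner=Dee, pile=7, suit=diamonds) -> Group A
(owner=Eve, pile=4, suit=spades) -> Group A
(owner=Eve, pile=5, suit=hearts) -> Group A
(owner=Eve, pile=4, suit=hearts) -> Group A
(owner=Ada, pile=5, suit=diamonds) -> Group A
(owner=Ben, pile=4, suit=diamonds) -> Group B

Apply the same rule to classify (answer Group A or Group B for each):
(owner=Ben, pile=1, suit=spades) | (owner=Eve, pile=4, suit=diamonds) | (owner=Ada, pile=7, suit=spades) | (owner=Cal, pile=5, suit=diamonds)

Group B, Group A, Group A, Group A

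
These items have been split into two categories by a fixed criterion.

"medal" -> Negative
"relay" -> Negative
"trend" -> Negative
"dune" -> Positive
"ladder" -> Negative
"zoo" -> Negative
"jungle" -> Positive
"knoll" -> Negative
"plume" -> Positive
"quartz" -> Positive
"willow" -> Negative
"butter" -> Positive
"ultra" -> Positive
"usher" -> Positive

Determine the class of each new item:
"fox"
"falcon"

The simplest hypothesis consistent with all the labels is: contains 'u'.
"fox": no 'u' — does not satisfy this, so Negative.
"falcon": no 'u' — does not satisfy this, so Negative.

Negative, Negative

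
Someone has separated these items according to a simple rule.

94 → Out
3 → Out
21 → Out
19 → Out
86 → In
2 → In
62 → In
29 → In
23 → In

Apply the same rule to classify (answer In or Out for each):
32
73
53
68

In, Out, In, In

'In' ⟺ ≡ 2 (mod 3).
32: 32 mod 3 = 2 — meets the rule, so In. 73: 73 mod 3 = 1 — fails this test, so Out. 53: 53 mod 3 = 2 — meets the rule, so In. 68: 68 mod 3 = 2 — meets the rule, so In.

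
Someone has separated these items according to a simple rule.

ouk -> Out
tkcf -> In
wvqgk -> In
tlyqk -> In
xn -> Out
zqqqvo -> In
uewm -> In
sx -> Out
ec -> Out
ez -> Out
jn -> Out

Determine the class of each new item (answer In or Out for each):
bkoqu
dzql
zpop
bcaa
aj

The pattern is that an item is 'In' exactly when: length ≥ 4.
bkoqu — length 5, hence In. dzql — length 4, hence In. zpop — length 4, hence In. bcaa — length 4, hence In. aj — length 2, hence Out.

In, In, In, In, Out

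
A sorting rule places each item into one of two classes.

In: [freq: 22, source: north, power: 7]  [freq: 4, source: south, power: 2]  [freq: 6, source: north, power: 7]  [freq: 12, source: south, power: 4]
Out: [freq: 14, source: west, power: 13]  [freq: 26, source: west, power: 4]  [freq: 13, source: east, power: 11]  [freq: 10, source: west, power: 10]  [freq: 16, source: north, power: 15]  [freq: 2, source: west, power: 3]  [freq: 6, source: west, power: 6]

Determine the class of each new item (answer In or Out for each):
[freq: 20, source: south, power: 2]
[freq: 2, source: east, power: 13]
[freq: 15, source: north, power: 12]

One predicate separates the groups cleanly: source is south OR power = 7.
[freq: 20, source: south, power: 2]: source is south, power = 2, passes → In.
[freq: 2, source: east, power: 13]: source is east, power = 13, does not fit → Out.
[freq: 15, source: north, power: 12]: source is north, power = 12, does not fit → Out.

In, Out, Out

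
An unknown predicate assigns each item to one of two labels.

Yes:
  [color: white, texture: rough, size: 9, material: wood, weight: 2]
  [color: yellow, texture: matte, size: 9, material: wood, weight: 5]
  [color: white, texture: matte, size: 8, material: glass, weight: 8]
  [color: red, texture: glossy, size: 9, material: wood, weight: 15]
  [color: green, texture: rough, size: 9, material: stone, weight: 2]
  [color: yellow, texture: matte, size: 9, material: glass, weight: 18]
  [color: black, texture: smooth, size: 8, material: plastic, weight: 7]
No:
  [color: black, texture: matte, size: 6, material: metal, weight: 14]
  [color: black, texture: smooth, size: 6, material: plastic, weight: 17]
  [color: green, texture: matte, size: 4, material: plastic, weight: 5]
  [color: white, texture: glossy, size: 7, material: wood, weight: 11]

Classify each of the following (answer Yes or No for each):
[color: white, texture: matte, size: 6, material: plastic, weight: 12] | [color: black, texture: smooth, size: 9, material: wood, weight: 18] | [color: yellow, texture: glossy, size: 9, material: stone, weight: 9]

No, Yes, Yes

'Yes' ⟺ size ≥ 8.
[color: white, texture: matte, size: 6, material: plastic, weight: 12]: size = 6, doesn't qualify → No.
[color: black, texture: smooth, size: 9, material: wood, weight: 18]: size = 9, satisfies this → Yes.
[color: yellow, texture: glossy, size: 9, material: stone, weight: 9]: size = 9, satisfies this → Yes.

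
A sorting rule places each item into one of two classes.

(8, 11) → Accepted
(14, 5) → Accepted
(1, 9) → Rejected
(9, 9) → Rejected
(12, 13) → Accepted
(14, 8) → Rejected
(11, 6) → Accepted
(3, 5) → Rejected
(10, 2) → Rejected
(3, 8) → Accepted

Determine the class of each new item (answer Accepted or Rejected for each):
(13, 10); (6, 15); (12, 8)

Accepted, Accepted, Rejected

Looking at the examples, the only property every 'Accepted' case has and every 'Rejected' case lacks is: sum is odd.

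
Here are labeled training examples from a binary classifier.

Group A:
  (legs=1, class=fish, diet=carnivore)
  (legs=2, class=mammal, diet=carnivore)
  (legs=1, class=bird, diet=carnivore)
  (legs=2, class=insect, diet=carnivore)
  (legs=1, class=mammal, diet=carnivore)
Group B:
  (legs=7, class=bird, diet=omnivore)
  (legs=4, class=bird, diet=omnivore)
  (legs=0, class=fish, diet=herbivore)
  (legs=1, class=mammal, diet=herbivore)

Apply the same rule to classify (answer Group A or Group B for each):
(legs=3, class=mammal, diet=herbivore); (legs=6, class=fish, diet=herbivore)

Group B, Group B

One predicate separates the groups cleanly: diet is carnivore.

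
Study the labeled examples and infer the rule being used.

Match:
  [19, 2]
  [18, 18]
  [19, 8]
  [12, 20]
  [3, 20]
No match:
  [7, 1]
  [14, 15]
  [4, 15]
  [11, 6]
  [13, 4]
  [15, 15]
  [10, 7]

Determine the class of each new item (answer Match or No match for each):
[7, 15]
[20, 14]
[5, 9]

No match, Match, No match

Rule: max ≥ 18. This holds for each 'Match' example and fails for each 'No match' one.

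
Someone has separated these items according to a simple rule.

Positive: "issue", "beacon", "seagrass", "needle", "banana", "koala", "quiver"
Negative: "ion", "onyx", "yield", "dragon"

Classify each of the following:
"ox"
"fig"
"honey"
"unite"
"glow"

All 'Positive' examples share one property — has ≥ 3 vowels — and every 'Negative' example lacks it.
"ox": 1 vowel, does not pass → Negative. "fig": 1 vowel, does not pass → Negative. "honey": 2 vowels, does not pass → Negative. "unite": 3 vowels, meets the rule → Positive. "glow": 1 vowel, does not pass → Negative.

Negative, Negative, Negative, Positive, Negative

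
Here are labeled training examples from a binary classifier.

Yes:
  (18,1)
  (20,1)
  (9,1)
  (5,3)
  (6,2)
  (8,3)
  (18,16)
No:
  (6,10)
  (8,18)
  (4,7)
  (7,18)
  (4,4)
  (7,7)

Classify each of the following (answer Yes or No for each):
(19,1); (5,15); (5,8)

Yes, No, No

The common property of the 'Yes' items is: first > second. No 'No' item has it.
(19,1) → 19 > 1 → Yes. (5,15) → 5 < 15 → No. (5,8) → 5 < 8 → No.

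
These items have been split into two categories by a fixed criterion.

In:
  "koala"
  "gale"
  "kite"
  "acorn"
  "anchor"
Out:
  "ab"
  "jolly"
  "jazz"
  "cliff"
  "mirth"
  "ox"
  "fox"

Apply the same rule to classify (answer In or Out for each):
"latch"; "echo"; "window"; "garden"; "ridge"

The common property of the 'In' items is: has ≥ 2 vowels. No 'Out' item has it.
"latch": 1 vowel, doesn't match → Out. "echo": 2 vowels, matches → In. "window": 2 vowels, matches → In. "garden": 2 vowels, matches → In. "ridge": 2 vowels, matches → In.

Out, In, In, In, In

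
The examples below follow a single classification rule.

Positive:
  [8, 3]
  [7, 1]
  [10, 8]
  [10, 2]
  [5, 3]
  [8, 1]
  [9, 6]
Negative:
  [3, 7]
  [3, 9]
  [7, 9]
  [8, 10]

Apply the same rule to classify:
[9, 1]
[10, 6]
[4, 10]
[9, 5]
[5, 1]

The classifier is using: first > second.
[9, 1]: Positive (9 > 1).
[10, 6]: Positive (10 > 6).
[4, 10]: Negative (4 < 10).
[9, 5]: Positive (9 > 5).
[5, 1]: Positive (5 > 1).

Positive, Positive, Negative, Positive, Positive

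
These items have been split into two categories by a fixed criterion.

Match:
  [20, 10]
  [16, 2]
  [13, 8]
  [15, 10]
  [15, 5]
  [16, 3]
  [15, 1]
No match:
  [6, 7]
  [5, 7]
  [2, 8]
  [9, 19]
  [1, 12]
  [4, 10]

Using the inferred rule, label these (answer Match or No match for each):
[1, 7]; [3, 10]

The common property of the 'Match' items is: first > second. No 'No match' item has it.
[1, 7]: 1 < 7 — doesn't match, so No match.
[3, 10]: 3 < 10 — doesn't match, so No match.

No match, No match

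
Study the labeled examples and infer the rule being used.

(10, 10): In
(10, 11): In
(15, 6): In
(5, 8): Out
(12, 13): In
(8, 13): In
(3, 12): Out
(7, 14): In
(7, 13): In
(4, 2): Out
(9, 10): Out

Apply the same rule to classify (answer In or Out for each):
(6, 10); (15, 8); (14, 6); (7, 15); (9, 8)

Out, In, In, In, Out

Every 'In' example satisfies: sum ≥ 20. None of the 'Out' examples do.
Out: (6, 10), since 6+10 = 16. In: (15, 8), since 15+8 = 23. In: (14, 6), since 14+6 = 20. In: (7, 15), since 7+15 = 22. Out: (9, 8), since 9+8 = 17.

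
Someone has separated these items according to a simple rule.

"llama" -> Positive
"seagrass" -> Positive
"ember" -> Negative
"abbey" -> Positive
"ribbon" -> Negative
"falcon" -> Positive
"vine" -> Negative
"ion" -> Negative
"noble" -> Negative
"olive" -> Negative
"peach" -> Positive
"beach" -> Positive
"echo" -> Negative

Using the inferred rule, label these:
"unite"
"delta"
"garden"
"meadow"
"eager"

Looking at the examples, the only property every 'Positive' case has and every 'Negative' case lacks is: contains 'a'.
"unite" — no 'a', hence Negative.
"delta" — has 'a', hence Positive.
"garden" — has 'a', hence Positive.
"meadow" — has 'a', hence Positive.
"eager" — has 'a', hence Positive.

Negative, Positive, Positive, Positive, Positive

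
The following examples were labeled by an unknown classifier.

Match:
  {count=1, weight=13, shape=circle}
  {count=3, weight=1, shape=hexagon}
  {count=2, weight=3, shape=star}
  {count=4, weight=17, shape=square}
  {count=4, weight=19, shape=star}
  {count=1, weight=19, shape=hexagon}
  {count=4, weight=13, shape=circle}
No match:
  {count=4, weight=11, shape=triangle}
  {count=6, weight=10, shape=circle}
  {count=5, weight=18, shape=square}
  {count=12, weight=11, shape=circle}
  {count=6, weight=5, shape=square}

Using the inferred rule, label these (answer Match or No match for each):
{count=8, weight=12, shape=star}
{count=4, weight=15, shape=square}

Rule: weight ≠ 11 AND count ≤ 4. This holds for each 'Match' example and fails for each 'No match' one.
{count=8, weight=12, shape=star}: No match (weight = 12, count = 8). {count=4, weight=15, shape=square}: Match (weight = 15, count = 4).

No match, Match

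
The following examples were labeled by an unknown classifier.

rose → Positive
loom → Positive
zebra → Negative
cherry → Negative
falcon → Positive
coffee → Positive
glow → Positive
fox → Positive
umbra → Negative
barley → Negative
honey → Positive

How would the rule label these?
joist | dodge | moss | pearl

Positive, Positive, Positive, Negative

Every 'Positive' example satisfies: contains 'o'. None of the 'Negative' examples do.
joist: has 'o' — meets the rule, so Positive.
dodge: has 'o' — meets the rule, so Positive.
moss: has 'o' — meets the rule, so Positive.
pearl: no 'o' — doesn't qualify, so Negative.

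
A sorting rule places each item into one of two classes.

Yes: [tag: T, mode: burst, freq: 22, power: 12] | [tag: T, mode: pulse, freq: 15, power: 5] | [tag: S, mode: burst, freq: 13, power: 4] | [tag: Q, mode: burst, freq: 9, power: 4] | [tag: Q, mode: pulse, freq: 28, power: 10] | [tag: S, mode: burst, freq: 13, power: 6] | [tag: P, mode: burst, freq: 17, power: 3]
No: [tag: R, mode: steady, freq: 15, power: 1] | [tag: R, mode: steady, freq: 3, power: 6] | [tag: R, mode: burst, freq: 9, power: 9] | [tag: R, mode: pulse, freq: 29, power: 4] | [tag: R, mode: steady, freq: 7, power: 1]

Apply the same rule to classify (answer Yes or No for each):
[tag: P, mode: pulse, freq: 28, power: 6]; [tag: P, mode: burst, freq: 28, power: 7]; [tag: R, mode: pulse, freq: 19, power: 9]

The simplest hypothesis consistent with all the labels is: tag is not R.
[tag: P, mode: pulse, freq: 28, power: 6]: tag is P — fits, so Yes. [tag: P, mode: burst, freq: 28, power: 7]: tag is P — fits, so Yes. [tag: R, mode: pulse, freq: 19, power: 9]: tag is R — fails this test, so No.

Yes, Yes, No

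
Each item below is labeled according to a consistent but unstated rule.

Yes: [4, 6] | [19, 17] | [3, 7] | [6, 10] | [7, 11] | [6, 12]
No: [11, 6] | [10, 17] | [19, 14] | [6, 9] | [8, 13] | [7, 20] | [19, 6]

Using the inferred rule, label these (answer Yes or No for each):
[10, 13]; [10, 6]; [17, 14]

The simplest hypothesis consistent with all the labels is: sum is even.
[10, 13]: 10+13 = 23, does not satisfy this → No. [10, 6]: 10+6 = 16, checks out → Yes. [17, 14]: 17+14 = 31, does not satisfy this → No.

No, Yes, No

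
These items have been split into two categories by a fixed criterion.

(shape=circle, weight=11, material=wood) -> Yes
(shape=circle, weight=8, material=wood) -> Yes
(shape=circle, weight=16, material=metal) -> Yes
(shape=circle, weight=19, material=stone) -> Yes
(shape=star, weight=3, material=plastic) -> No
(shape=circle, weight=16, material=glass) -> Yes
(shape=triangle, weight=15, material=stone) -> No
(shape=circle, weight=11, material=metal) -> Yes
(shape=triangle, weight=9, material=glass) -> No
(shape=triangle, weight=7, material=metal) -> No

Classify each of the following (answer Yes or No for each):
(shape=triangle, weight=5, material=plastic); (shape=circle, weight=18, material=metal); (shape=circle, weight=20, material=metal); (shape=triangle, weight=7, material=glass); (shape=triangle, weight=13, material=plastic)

No, Yes, Yes, No, No

The common property of the 'Yes' items is: shape is circle. No 'No' item has it.
No: (shape=triangle, weight=5, material=plastic), since shape is triangle. Yes: (shape=circle, weight=18, material=metal), since shape is circle. Yes: (shape=circle, weight=20, material=metal), since shape is circle. No: (shape=triangle, weight=7, material=glass), since shape is triangle. No: (shape=triangle, weight=13, material=plastic), since shape is triangle.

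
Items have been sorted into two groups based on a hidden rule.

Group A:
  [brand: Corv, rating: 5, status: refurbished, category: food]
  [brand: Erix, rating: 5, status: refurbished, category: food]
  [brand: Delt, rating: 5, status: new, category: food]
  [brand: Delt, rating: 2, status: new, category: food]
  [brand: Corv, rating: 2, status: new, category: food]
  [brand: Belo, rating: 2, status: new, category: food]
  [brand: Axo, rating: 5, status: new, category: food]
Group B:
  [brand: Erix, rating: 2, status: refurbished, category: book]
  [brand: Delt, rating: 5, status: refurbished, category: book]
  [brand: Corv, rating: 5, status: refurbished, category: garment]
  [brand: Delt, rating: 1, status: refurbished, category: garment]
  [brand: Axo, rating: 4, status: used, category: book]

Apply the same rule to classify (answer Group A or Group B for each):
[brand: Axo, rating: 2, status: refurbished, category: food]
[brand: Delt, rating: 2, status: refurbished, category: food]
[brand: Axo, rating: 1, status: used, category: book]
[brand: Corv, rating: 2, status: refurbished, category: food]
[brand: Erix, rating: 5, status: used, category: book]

Group A, Group A, Group B, Group A, Group B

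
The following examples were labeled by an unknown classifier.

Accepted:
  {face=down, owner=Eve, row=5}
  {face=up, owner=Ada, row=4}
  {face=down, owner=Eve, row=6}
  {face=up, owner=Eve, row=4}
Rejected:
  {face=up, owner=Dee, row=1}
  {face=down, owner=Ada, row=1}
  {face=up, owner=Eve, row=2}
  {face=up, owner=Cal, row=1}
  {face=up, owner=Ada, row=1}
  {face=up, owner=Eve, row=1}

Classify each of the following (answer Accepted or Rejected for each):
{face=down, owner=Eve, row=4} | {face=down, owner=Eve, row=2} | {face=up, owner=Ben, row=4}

Accepted, Rejected, Accepted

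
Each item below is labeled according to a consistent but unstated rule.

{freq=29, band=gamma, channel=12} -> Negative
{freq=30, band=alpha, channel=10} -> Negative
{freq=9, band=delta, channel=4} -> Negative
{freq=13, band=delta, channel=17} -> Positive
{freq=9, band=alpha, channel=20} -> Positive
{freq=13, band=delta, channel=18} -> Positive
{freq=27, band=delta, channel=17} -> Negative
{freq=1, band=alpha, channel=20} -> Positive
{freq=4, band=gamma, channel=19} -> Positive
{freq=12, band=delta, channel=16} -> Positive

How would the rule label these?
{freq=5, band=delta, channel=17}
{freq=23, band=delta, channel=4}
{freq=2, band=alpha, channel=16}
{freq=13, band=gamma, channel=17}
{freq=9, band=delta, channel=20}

A rule that fits every label: channel ≥ 10 AND freq ≤ 13 — true of each 'Positive' example, false of each 'Negative' one.
Positive: {freq=5, band=delta, channel=17}, since channel = 17, freq = 5.
Negative: {freq=23, band=delta, channel=4}, since channel = 4, freq = 23.
Positive: {freq=2, band=alpha, channel=16}, since channel = 16, freq = 2.
Positive: {freq=13, band=gamma, channel=17}, since channel = 17, freq = 13.
Positive: {freq=9, band=delta, channel=20}, since channel = 20, freq = 9.

Positive, Negative, Positive, Positive, Positive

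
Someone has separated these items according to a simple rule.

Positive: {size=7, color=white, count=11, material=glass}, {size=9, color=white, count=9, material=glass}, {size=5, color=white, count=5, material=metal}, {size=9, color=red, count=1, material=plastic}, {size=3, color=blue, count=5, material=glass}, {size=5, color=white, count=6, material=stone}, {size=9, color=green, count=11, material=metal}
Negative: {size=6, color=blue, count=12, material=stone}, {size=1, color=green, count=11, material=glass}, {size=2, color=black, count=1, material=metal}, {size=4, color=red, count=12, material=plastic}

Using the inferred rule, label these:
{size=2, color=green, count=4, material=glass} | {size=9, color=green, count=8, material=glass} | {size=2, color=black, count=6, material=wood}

Negative, Positive, Negative

One predicate separates the groups cleanly: count ≤ 11 AND size ≥ 3.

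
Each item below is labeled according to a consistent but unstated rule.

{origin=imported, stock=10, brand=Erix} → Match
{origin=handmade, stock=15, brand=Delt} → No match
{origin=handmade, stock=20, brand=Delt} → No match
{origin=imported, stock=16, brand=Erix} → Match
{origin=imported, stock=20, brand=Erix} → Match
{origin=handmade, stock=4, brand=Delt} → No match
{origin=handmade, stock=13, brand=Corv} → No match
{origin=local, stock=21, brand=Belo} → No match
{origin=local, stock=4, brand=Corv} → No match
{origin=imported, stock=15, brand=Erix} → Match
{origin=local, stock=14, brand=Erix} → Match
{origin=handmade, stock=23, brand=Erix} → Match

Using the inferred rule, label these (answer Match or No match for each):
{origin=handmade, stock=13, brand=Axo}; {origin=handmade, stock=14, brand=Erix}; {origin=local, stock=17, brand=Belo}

The rule appears to be: brand is Erix.
{origin=handmade, stock=13, brand=Axo}: brand is Axo — fails the rule, so No match.
{origin=handmade, stock=14, brand=Erix}: brand is Erix — qualifies, so Match.
{origin=local, stock=17, brand=Belo}: brand is Belo — fails the rule, so No match.

No match, Match, No match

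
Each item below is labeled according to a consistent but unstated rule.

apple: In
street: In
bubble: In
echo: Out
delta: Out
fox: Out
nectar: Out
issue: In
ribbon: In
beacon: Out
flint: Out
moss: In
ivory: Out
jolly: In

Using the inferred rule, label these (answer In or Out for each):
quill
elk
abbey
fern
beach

The rule appears to be: has a double letter.
quill: In ('ll' doubled).
elk: Out (no doubled letter).
abbey: In ('bb' doubled).
fern: Out (no doubled letter).
beach: Out (no doubled letter).

In, Out, In, Out, Out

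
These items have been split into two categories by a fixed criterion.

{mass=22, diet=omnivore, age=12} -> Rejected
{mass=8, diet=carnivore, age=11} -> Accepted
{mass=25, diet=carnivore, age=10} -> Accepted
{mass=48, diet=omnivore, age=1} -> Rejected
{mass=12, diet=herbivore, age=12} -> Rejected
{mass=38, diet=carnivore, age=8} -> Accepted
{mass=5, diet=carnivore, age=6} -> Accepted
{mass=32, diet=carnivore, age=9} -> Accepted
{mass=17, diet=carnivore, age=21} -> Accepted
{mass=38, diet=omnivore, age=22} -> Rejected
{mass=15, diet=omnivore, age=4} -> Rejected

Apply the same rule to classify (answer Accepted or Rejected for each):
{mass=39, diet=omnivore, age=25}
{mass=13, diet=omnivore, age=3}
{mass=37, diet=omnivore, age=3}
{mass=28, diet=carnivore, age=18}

Rejected, Rejected, Rejected, Accepted

The distinguishing property — diet is carnivore — holds for all the 'Accepted' cases and none of the 'Rejected' cases.
{mass=39, diet=omnivore, age=25} — diet is omnivore, hence Rejected. {mass=13, diet=omnivore, age=3} — diet is omnivore, hence Rejected. {mass=37, diet=omnivore, age=3} — diet is omnivore, hence Rejected. {mass=28, diet=carnivore, age=18} — diet is carnivore, hence Accepted.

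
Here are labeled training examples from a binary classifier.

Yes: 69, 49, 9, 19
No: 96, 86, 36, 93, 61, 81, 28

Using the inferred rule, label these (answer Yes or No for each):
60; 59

No, Yes

Every 'Yes' example satisfies: ends in digit 9. None of the 'No' examples do.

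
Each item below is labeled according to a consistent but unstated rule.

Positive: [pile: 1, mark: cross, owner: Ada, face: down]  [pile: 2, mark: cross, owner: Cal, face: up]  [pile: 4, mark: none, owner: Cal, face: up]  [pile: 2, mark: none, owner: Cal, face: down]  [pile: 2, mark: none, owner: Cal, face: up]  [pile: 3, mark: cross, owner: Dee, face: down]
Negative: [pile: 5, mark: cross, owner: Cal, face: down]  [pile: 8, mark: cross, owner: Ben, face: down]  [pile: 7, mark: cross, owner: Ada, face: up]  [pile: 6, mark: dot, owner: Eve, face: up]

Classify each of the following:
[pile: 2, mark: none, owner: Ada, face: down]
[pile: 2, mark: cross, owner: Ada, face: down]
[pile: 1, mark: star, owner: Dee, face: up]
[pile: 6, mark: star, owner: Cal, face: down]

Positive, Positive, Positive, Negative

The rule appears to be: pile ≤ 4.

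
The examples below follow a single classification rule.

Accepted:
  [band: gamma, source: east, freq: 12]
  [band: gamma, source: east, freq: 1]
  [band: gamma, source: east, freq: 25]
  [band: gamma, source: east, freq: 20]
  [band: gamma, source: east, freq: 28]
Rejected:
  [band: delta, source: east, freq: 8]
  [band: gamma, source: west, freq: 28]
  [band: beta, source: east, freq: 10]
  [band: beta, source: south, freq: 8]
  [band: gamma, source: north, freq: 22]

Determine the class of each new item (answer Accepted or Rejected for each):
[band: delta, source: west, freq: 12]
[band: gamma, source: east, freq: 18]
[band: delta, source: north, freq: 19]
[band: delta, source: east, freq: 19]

The simplest hypothesis consistent with all the labels is: source is east AND band is gamma.
[band: delta, source: west, freq: 12]: source is west, band is delta — doesn't qualify, so Rejected.
[band: gamma, source: east, freq: 18]: source is east, band is gamma — fits, so Accepted.
[band: delta, source: north, freq: 19]: source is north, band is delta — doesn't qualify, so Rejected.
[band: delta, source: east, freq: 19]: source is east, band is delta — doesn't qualify, so Rejected.

Rejected, Accepted, Rejected, Rejected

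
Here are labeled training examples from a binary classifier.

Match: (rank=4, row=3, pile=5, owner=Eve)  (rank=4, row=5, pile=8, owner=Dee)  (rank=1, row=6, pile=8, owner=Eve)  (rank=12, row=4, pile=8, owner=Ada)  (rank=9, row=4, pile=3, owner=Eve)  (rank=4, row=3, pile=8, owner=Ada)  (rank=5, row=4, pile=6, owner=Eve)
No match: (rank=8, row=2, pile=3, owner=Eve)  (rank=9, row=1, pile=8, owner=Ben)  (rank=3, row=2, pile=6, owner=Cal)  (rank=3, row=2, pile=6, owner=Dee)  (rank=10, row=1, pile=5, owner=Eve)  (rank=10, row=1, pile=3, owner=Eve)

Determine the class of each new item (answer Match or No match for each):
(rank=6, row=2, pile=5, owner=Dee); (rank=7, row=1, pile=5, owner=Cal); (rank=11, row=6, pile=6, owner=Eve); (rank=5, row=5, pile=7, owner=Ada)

'Match' ⟺ row ≥ 3.
(rank=6, row=2, pile=5, owner=Dee): row = 2 — fails this test, so No match.
(rank=7, row=1, pile=5, owner=Cal): row = 1 — fails this test, so No match.
(rank=11, row=6, pile=6, owner=Eve): row = 6 — matches, so Match.
(rank=5, row=5, pile=7, owner=Ada): row = 5 — matches, so Match.

No match, No match, Match, Match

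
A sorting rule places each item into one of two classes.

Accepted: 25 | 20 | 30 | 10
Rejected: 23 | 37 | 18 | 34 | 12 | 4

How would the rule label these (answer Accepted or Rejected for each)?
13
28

Rejected, Rejected

Rule: multiple of 5. This holds for each 'Accepted' example and fails for each 'Rejected' one.
13 — 13 = 5·2 + 3, hence Rejected.
28 — 28 = 5·5 + 3, hence Rejected.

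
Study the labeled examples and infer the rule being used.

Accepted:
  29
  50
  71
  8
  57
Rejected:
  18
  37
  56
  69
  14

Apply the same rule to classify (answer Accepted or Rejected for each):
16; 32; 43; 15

Rejected, Rejected, Accepted, Accepted

The simplest hypothesis consistent with all the labels is: ≡ 1 (mod 7).
16: Rejected (16 mod 7 = 2).
32: Rejected (32 mod 7 = 4).
43: Accepted (43 mod 7 = 1).
15: Accepted (15 mod 7 = 1).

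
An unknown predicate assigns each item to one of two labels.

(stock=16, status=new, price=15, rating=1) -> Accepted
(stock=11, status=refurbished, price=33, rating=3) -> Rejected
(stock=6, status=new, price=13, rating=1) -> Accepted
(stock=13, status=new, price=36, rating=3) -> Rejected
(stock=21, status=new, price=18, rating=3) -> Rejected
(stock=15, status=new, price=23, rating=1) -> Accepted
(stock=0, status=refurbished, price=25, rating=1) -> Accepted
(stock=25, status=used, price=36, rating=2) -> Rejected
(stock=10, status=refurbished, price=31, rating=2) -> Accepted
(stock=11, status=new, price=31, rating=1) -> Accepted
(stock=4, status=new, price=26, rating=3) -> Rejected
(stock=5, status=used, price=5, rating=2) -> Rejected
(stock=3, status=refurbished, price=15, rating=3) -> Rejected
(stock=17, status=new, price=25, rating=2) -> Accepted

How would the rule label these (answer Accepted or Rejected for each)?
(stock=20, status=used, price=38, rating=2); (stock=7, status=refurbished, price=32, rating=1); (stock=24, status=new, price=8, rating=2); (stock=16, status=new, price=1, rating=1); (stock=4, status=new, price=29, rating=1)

Rejected, Accepted, Accepted, Accepted, Accepted

'Accepted' ⟺ status is not used AND rating ≤ 2.
(stock=20, status=used, price=38, rating=2): status is used, rating = 2 — lacks this property, so Rejected. (stock=7, status=refurbished, price=32, rating=1): status is refurbished, rating = 1 — meets the rule, so Accepted. (stock=24, status=new, price=8, rating=2): status is new, rating = 2 — meets the rule, so Accepted. (stock=16, status=new, price=1, rating=1): status is new, rating = 1 — meets the rule, so Accepted. (stock=4, status=new, price=29, rating=1): status is new, rating = 1 — meets the rule, so Accepted.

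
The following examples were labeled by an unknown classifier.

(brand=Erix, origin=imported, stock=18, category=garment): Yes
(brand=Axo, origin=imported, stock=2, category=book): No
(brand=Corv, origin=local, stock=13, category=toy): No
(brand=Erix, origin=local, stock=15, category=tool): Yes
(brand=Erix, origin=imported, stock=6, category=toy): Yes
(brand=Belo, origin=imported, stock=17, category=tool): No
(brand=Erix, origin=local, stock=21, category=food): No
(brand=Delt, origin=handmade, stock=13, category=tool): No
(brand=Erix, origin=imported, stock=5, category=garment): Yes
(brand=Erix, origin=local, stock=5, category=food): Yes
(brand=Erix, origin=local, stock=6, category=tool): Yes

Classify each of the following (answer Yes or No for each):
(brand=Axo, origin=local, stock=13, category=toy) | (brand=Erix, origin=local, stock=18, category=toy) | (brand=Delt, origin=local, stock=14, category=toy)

A rule that fits every label: brand is Erix AND stock ≤ 18 — true of each 'Yes' example, false of each 'No' one.
(brand=Axo, origin=local, stock=13, category=toy) → brand is Axo, stock = 13 → No. (brand=Erix, origin=local, stock=18, category=toy) → brand is Erix, stock = 18 → Yes. (brand=Delt, origin=local, stock=14, category=toy) → brand is Delt, stock = 14 → No.

No, Yes, No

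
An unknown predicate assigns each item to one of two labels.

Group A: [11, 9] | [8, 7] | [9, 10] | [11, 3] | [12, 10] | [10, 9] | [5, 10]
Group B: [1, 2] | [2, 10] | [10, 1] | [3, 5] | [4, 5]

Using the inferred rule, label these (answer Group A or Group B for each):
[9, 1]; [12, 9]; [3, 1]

The classifier is using: sum ≥ 14.
[9, 1]: 9+1 = 10 — does not fit, so Group B.
[12, 9]: 12+9 = 21 — meets the rule, so Group A.
[3, 1]: 3+1 = 4 — does not fit, so Group B.

Group B, Group A, Group B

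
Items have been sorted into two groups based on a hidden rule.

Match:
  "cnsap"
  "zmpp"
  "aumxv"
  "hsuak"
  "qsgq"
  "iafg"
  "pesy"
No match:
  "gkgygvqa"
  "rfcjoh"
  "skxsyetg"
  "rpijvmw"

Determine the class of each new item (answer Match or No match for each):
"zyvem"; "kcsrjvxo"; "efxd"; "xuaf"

Match, No match, Match, Match

One predicate separates the groups cleanly: length ≤ 5.
Match: "zyvem", since length 5. No match: "kcsrjvxo", since length 8. Match: "efxd", since length 4. Match: "xuaf", since length 4.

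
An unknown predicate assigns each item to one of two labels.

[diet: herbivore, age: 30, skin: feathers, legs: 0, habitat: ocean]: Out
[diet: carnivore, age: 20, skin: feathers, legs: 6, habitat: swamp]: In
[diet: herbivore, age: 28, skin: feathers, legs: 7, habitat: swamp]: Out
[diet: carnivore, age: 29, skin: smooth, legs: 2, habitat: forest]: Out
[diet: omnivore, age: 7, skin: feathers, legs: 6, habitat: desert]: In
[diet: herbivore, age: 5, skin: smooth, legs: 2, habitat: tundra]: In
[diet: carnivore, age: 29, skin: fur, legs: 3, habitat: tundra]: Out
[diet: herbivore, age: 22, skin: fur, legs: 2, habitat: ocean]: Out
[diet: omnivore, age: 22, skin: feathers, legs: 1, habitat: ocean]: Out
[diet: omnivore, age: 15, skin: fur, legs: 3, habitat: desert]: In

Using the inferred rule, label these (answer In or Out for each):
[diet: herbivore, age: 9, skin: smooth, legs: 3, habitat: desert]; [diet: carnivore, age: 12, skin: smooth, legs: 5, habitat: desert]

The simplest hypothesis consistent with all the labels is: age ≤ 20.
[diet: herbivore, age: 9, skin: smooth, legs: 3, habitat: desert]: age = 9, qualifies → In.
[diet: carnivore, age: 12, skin: smooth, legs: 5, habitat: desert]: age = 12, qualifies → In.

In, In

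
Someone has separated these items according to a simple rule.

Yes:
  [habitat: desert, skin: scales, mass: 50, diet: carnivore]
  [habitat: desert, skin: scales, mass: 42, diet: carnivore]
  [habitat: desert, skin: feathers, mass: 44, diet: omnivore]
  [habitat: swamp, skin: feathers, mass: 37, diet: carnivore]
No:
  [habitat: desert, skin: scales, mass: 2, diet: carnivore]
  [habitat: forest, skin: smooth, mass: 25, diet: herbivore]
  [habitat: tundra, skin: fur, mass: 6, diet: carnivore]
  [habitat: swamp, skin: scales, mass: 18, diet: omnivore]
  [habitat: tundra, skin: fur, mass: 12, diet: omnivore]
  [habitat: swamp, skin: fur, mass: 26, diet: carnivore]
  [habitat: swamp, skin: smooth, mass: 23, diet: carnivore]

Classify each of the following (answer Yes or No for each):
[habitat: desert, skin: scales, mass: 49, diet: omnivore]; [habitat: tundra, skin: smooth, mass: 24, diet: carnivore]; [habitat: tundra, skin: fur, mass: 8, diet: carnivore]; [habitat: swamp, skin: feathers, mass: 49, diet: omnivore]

Yes, No, No, Yes

One predicate separates the groups cleanly: mass ≥ 37.
[habitat: desert, skin: scales, mass: 49, diet: omnivore] → mass = 49 → Yes.
[habitat: tundra, skin: smooth, mass: 24, diet: carnivore] → mass = 24 → No.
[habitat: tundra, skin: fur, mass: 8, diet: carnivore] → mass = 8 → No.
[habitat: swamp, skin: feathers, mass: 49, diet: omnivore] → mass = 49 → Yes.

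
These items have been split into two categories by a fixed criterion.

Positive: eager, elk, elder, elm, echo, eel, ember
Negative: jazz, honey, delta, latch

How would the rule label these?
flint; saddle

Negative, Negative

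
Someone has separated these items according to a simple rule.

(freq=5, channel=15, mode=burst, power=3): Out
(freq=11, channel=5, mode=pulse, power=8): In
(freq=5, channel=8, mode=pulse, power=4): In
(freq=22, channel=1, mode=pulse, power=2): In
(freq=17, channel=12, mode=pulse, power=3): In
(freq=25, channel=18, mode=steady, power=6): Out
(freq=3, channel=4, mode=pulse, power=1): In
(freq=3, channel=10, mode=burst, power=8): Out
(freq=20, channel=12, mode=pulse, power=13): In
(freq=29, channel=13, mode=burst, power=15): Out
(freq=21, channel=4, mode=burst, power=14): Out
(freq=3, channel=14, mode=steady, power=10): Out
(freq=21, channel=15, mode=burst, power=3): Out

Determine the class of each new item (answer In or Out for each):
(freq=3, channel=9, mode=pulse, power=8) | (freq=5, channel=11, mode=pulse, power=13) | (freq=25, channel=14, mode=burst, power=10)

In, In, Out

The pattern is that an item is 'In' exactly when: mode is pulse.
(freq=3, channel=9, mode=pulse, power=8) → mode is pulse → In. (freq=5, channel=11, mode=pulse, power=13) → mode is pulse → In. (freq=25, channel=14, mode=burst, power=10) → mode is burst → Out.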